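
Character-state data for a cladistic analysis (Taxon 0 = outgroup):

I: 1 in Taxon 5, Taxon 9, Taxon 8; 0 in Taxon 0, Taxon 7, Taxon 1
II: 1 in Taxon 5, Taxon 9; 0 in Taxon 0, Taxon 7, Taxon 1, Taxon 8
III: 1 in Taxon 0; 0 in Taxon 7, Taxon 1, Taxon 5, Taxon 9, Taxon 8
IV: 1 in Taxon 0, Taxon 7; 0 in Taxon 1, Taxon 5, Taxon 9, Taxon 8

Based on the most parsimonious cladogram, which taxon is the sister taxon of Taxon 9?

Taxon 5

Character polarity is set by the outgroup: the derived state is whichever differs from the outgroup's state, so for III, IV the derived state is '0', and for the remaining characters it is '1'.
I: derived state '1' in Taxon 5, Taxon 8, and Taxon 9 only — synapomorphy for {Taxon 5, Taxon 8, Taxon 9}.
II (derived state '1') is shared by Taxon 5 and Taxon 9 — a synapomorphy uniting that clade.
III (derived state '0') is shared by all ingroup taxa — unites the whole ingroup.
IV (derived state '0') is shared by Taxon 1, Taxon 5, Taxon 8, and Taxon 9 — a synapomorphy uniting that clade.
Most parsimonious ingroup topology: (Taxon 7,(Taxon 1,((Taxon 5,Taxon 9),Taxon 8))).
Taxon 9 and Taxon 5 form a cherry on this tree, so they are sister taxa.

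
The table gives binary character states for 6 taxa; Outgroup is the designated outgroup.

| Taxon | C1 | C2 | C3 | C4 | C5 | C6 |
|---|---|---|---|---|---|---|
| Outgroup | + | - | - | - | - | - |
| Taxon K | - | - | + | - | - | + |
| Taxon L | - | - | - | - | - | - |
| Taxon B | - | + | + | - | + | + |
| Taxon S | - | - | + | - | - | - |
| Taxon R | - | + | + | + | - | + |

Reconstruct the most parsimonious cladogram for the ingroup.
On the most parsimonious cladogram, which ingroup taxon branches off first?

Character polarity is set by the outgroup: the derived state is whichever differs from the outgroup's state, so for C1 the derived state is '-', and for the remaining characters it is '+'.
All ingroup taxa share the derived state '-' for C1; it defines the ingroup but does not resolve relationships within it.
C2 (derived state '+') is shared by Taxon B and Taxon R — a synapomorphy uniting that clade.
Only Taxon B, Taxon K, Taxon R, and Taxon S show the derived state '+' for C3, supporting them as a clade.
C4: derived state '+' in Taxon R only — an autapomorphy, so it tells us nothing about relationships among taxa.
C5: derived state '+' in Taxon B only — an autapomorphy, so it tells us nothing about relationships among taxa.
C6: derived state '+' in Taxon B, Taxon K, and Taxon R only — synapomorphy for {Taxon B, Taxon K, Taxon R}.
Most parsimonious ingroup topology: (((Taxon K,(Taxon B,Taxon R)),Taxon S),Taxon L).
Taxon L is sister to the clade containing all other ingroup taxa, so it is the earliest-diverging (most basal) ingroup lineage.

Taxon L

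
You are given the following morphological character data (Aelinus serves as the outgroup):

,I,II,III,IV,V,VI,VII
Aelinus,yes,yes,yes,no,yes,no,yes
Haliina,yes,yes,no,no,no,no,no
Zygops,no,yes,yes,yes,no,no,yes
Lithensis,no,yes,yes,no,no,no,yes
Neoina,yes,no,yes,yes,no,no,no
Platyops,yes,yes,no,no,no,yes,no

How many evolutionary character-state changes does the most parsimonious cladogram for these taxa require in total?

Character polarity is set by the outgroup: the derived state is whichever differs from the outgroup's state, so for I, II, III, V, VII the derived state is 'no', and for the remaining characters it is 'yes'.
I (derived state 'no') is shared by Lithensis and Zygops — a synapomorphy uniting that clade.
II: derived state 'no' in Neoina only — an autapomorphy, so it tells us nothing about relationships among taxa.
III: derived state 'no' in Haliina and Platyops only — synapomorphy for {Haliina, Platyops}.
IV groups Neoina and Zygops, which is incompatible with the clades supported by the remaining characters; treating it as convergent (homoplasy) costs fewer steps than any alternative tree.
All ingroup taxa share the derived state 'no' for V; it defines the ingroup but does not resolve relationships within it.
VI (derived state 'yes') is unique to Platyops (autapomorphy; uninformative for grouping).
Only Haliina, Neoina, and Platyops show the derived state 'no' for VII, supporting them as a clade.
Most parsimonious ingroup topology: (((Haliina,Platyops),Neoina),(Zygops,Lithensis)).
Changes per character on this tree: I: 1; II: 1; III: 1; IV: 2; V: 1; VI: 1; VII: 1.
Total = 8.

8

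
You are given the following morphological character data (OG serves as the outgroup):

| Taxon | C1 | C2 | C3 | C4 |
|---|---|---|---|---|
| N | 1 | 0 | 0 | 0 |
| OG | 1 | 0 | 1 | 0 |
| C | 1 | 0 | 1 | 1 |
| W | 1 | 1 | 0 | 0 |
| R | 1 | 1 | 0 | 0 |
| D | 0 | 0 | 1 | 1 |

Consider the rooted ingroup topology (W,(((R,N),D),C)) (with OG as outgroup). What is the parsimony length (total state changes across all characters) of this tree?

Map each character onto (W,(((R,N),D),C)) (rooted by OG) and count the minimum state changes it requires (Fitch parsimony):
C1: 1; C2: 2; C3: 2; C4: 2.
Total tree length = 7.

7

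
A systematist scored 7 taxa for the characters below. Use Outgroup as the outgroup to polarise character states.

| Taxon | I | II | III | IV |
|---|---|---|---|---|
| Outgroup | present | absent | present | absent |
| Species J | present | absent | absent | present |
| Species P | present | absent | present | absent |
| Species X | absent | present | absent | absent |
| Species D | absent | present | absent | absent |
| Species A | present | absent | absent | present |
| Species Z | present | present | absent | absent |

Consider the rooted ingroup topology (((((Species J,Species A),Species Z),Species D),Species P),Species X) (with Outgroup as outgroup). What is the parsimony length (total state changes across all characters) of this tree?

Map each character onto (((((Species J,Species A),Species Z),Species D),Species P),Species X) (rooted by Outgroup) and count the minimum state changes it requires (Fitch parsimony):
I: 2; II: 3; III: 2; IV: 1.
Total tree length = 8.

8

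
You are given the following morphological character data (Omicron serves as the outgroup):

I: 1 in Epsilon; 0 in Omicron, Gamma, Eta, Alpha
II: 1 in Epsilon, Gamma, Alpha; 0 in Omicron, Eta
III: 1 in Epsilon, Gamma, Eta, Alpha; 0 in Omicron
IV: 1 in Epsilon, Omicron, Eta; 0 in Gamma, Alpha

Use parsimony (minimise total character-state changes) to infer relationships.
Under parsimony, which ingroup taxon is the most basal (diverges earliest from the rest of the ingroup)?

Character polarity is set by the outgroup: the derived state is whichever differs from the outgroup's state, so for IV the derived state is '0', and for the remaining characters it is '1'.
I (derived state '1') is unique to Epsilon (autapomorphy; uninformative for grouping).
II: derived state '1' in Alpha, Epsilon, and Gamma only — synapomorphy for {Alpha, Epsilon, Gamma}.
III (derived state '1') is shared by all ingroup taxa — unites the whole ingroup.
IV (derived state '0') is shared by Alpha and Gamma — a synapomorphy uniting that clade.
Most parsimonious ingroup topology: ((Epsilon,(Alpha,Gamma)),Eta).
Eta is sister to the clade containing all other ingroup taxa, so it is the earliest-diverging (most basal) ingroup lineage.

Eta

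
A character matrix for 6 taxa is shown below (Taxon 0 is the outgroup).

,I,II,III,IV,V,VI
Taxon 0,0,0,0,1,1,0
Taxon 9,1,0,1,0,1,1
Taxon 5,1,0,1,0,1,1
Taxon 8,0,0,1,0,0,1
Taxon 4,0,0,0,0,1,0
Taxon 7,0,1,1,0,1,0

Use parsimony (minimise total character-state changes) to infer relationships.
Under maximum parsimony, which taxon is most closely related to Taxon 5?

Character polarity is set by the outgroup: the derived state is whichever differs from the outgroup's state, so for IV, V the derived state is '0', and for the remaining characters it is '1'.
Only Taxon 5 and Taxon 9 show the derived state '1' for I, supporting them as a clade.
II (derived state '1') is unique to Taxon 7 (autapomorphy; uninformative for grouping).
III (derived state '1') is shared by Taxon 5, Taxon 7, Taxon 8, and Taxon 9 — a synapomorphy uniting that clade.
All ingroup taxa share the derived state '0' for IV; it defines the ingroup but does not resolve relationships within it.
V: derived state '0' in Taxon 8 only — an autapomorphy, so it tells us nothing about relationships among taxa.
VI (derived state '1') is shared by Taxon 5, Taxon 8, and Taxon 9 — a synapomorphy uniting that clade.
Most parsimonious ingroup topology: ((((Taxon 9,Taxon 5),Taxon 8),Taxon 7),Taxon 4).
Taxon 5 and Taxon 9 form a cherry on this tree, so they are sister taxa.

Taxon 9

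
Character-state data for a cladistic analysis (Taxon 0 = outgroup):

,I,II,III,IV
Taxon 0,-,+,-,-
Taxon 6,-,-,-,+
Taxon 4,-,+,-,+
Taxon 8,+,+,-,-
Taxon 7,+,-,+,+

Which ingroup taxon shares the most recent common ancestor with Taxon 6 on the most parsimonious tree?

Character polarity is set by the outgroup: the derived state is whichever differs from the outgroup's state, so for II the derived state is '-', and for the remaining characters it is '+'.
I (state '+') occurs in Taxon 7 and Taxon 8 but conflicts with the nesting implied by the other characters — most parsimoniously interpreted as homoplasy.
Only Taxon 6 and Taxon 7 show the derived state '-' for II, supporting them as a clade.
III: derived state '+' in Taxon 7 only — an autapomorphy, so it tells us nothing about relationships among taxa.
IV (derived state '+') is shared by Taxon 4, Taxon 6, and Taxon 7 — a synapomorphy uniting that clade.
Most parsimonious ingroup topology: (((Taxon 6,Taxon 7),Taxon 4),Taxon 8).
Taxon 6 and Taxon 7 form a cherry on this tree, so they are sister taxa.

Taxon 7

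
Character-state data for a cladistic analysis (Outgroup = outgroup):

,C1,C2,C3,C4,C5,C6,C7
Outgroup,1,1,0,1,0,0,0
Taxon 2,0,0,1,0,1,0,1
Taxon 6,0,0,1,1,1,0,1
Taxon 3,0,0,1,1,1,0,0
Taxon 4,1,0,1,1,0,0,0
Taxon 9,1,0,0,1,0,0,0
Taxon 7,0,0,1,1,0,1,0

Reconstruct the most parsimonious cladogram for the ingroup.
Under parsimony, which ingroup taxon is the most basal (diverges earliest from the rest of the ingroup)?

Character polarity is set by the outgroup: the derived state is whichever differs from the outgroup's state, so for C1, C2, C4 the derived state is '0', and for the remaining characters it is '1'.
C1: derived state '0' in Taxon 2, Taxon 3, Taxon 6, and Taxon 7 only — synapomorphy for {Taxon 2, Taxon 3, Taxon 6, Taxon 7}.
C2 (derived state '0') is shared by all ingroup taxa — unites the whole ingroup.
C3 (derived state '1') is shared by Taxon 2, Taxon 3, Taxon 4, Taxon 6, and Taxon 7 — a synapomorphy uniting that clade.
C4: derived state '0' in Taxon 2 only — an autapomorphy, so it tells us nothing about relationships among taxa.
C5: derived state '1' in Taxon 2, Taxon 3, and Taxon 6 only — synapomorphy for {Taxon 2, Taxon 3, Taxon 6}.
C6: derived state '1' in Taxon 7 only — an autapomorphy, so it tells us nothing about relationships among taxa.
C7: derived state '1' in Taxon 2 and Taxon 6 only — synapomorphy for {Taxon 2, Taxon 6}.
Most parsimonious ingroup topology: (((((Taxon 2,Taxon 6),Taxon 3),Taxon 7),Taxon 4),Taxon 9).
Taxon 9 is sister to the clade containing all other ingroup taxa, so it is the earliest-diverging (most basal) ingroup lineage.

Taxon 9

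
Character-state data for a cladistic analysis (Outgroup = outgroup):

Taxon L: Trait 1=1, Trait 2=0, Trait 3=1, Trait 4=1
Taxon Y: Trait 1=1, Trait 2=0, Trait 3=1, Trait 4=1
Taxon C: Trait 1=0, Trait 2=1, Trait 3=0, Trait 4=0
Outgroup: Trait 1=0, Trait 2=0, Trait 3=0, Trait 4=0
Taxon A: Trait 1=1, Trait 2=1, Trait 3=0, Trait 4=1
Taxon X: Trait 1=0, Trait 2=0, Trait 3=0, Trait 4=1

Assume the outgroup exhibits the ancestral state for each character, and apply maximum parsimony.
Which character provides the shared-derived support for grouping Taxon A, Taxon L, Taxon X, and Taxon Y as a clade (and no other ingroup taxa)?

Trait 4

The outgroup has state '0' for every character, so '1' is the derived state throughout.
Only Taxon A, Taxon L, and Taxon Y show the derived state '1' for Trait 1, supporting them as a clade.
Trait 2 (state '1') occurs in Taxon A and Taxon C but conflicts with the nesting implied by the other characters — most parsimoniously interpreted as homoplasy.
Trait 3: derived state '1' in Taxon L and Taxon Y only — synapomorphy for {Taxon L, Taxon Y}.
Trait 4 (derived state '1') is shared by Taxon A, Taxon L, Taxon X, and Taxon Y — a synapomorphy uniting that clade.
Most parsimonious ingroup topology: ((((Taxon Y,Taxon L),Taxon A),Taxon X),Taxon C).
The clade {Taxon A, Taxon L, Taxon X, Taxon Y} is supported by Trait 4: its derived state '1' occurs in exactly those taxa and in no other taxon (including the outgroup).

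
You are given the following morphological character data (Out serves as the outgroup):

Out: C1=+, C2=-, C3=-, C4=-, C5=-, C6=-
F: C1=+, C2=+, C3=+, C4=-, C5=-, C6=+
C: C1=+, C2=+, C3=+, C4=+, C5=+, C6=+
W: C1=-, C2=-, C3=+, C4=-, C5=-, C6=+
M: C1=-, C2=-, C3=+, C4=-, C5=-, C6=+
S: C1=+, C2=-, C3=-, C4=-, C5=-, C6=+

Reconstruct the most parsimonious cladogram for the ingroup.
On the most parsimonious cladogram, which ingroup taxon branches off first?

Character polarity is set by the outgroup: the derived state is whichever differs from the outgroup's state, so for C1 the derived state is '-', and for the remaining characters it is '+'.
C1: derived state '-' in M and W only — synapomorphy for {M, W}.
C2: derived state '+' in C and F only — synapomorphy for {C, F}.
Only C, F, M, and W show the derived state '+' for C3, supporting them as a clade.
C4: derived state '+' in C only — an autapomorphy, so it tells us nothing about relationships among taxa.
C5: derived state '+' in C only — an autapomorphy, so it tells us nothing about relationships among taxa.
All ingroup taxa share the derived state '+' for C6; it defines the ingroup but does not resolve relationships within it.
Most parsimonious ingroup topology: (((F,C),(W,M)),S).
S is sister to the clade containing all other ingroup taxa, so it is the earliest-diverging (most basal) ingroup lineage.

S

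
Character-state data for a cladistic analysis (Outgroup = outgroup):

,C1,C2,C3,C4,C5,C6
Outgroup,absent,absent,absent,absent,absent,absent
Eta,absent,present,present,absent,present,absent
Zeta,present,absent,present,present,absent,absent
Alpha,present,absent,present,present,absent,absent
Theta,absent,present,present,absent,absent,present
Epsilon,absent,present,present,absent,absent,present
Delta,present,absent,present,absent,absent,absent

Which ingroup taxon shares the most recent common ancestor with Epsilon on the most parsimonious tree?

Theta

The outgroup has state 'absent' for every character, so 'present' is the derived state throughout.
C1: derived state 'present' in Alpha, Delta, and Zeta only — synapomorphy for {Alpha, Delta, Zeta}.
C2 (derived state 'present') is shared by Epsilon, Eta, and Theta — a synapomorphy uniting that clade.
All ingroup taxa share the derived state 'present' for C3; it defines the ingroup but does not resolve relationships within it.
C4: derived state 'present' in Alpha and Zeta only — synapomorphy for {Alpha, Zeta}.
C5: derived state 'present' in Eta only — an autapomorphy, so it tells us nothing about relationships among taxa.
C6 (derived state 'present') is shared by Epsilon and Theta — a synapomorphy uniting that clade.
Most parsimonious ingroup topology: ((Eta,(Theta,Epsilon)),((Zeta,Alpha),Delta)).
Epsilon and Theta form a cherry on this tree, so they are sister taxa.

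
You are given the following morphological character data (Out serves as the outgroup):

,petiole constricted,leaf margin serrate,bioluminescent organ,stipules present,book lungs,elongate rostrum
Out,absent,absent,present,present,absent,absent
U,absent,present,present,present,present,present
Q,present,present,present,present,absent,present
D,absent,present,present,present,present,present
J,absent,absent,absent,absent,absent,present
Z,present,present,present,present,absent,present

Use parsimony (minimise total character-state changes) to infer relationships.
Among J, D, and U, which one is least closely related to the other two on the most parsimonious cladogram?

Character polarity is set by the outgroup: the derived state is whichever differs from the outgroup's state, so for bioluminescent organ, stipules present the derived state is 'absent', and for the remaining characters it is 'present'.
Only Q and Z show the derived state 'present' for petiole constricted, supporting them as a clade.
leaf margin serrate: derived state 'present' in D, Q, U, and Z only — synapomorphy for {D, Q, U, Z}.
bioluminescent organ: derived state 'absent' in J only — an autapomorphy, so it tells us nothing about relationships among taxa.
stipules present: derived state 'absent' in J only — an autapomorphy, so it tells us nothing about relationships among taxa.
book lungs (derived state 'present') is shared by D and U — a synapomorphy uniting that clade.
elongate rostrum (derived state 'present') is shared by all ingroup taxa — unites the whole ingroup.
Most parsimonious ingroup topology: (((U,D),(Q,Z)),J).
D and U share a more recent common ancestor with each other than either does with J, so J is the least closely related of the three.

J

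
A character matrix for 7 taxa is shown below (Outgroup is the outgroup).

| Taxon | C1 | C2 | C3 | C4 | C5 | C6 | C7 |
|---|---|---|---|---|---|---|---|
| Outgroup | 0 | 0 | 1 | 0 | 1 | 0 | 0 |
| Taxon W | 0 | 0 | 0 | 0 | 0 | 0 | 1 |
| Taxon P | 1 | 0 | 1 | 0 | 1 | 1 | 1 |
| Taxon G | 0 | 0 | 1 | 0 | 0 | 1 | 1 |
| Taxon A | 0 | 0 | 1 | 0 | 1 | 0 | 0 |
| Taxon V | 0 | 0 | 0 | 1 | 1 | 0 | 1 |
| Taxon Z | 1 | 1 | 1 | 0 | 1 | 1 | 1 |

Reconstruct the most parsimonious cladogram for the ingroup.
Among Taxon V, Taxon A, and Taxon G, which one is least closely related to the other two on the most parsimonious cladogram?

Character polarity is set by the outgroup: the derived state is whichever differs from the outgroup's state, so for C3, C5 the derived state is '0', and for the remaining characters it is '1'.
C1: derived state '1' in Taxon P and Taxon Z only — synapomorphy for {Taxon P, Taxon Z}.
C2: derived state '1' in Taxon Z only — an autapomorphy, so it tells us nothing about relationships among taxa.
C3: derived state '0' in Taxon V and Taxon W only — synapomorphy for {Taxon V, Taxon W}.
C4: derived state '1' in Taxon V only — an autapomorphy, so it tells us nothing about relationships among taxa.
C5 (state '0') occurs in Taxon G and Taxon W but conflicts with the nesting implied by the other characters — most parsimoniously interpreted as homoplasy.
Only Taxon G, Taxon P, and Taxon Z show the derived state '1' for C6, supporting them as a clade.
Only Taxon G, Taxon P, Taxon V, Taxon W, and Taxon Z show the derived state '1' for C7, supporting them as a clade.
Most parsimonious ingroup topology: (((Taxon W,Taxon V),((Taxon P,Taxon Z),Taxon G)),Taxon A).
Taxon G and Taxon V share a more recent common ancestor with each other than either does with Taxon A, so Taxon A is the least closely related of the three.

Taxon A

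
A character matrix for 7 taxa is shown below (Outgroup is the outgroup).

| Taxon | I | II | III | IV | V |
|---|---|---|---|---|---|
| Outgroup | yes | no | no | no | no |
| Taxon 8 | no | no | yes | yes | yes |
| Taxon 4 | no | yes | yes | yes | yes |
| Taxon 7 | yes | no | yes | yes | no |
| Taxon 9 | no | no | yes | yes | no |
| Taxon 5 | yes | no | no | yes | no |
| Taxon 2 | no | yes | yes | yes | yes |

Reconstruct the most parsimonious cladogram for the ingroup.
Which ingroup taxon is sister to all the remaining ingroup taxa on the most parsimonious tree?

Character polarity is set by the outgroup: the derived state is whichever differs from the outgroup's state, so for I the derived state is 'no', and for the remaining characters it is 'yes'.
Only Taxon 2, Taxon 4, Taxon 8, and Taxon 9 show the derived state 'no' for I, supporting them as a clade.
II: derived state 'yes' in Taxon 2 and Taxon 4 only — synapomorphy for {Taxon 2, Taxon 4}.
Only Taxon 2, Taxon 4, Taxon 7, Taxon 8, and Taxon 9 show the derived state 'yes' for III, supporting them as a clade.
IV (derived state 'yes') is shared by all ingroup taxa — unites the whole ingroup.
V (derived state 'yes') is shared by Taxon 2, Taxon 4, and Taxon 8 — a synapomorphy uniting that clade.
Most parsimonious ingroup topology: ((((Taxon 8,(Taxon 4,Taxon 2)),Taxon 9),Taxon 7),Taxon 5).
Taxon 5 is sister to the clade containing all other ingroup taxa, so it is the earliest-diverging (most basal) ingroup lineage.

Taxon 5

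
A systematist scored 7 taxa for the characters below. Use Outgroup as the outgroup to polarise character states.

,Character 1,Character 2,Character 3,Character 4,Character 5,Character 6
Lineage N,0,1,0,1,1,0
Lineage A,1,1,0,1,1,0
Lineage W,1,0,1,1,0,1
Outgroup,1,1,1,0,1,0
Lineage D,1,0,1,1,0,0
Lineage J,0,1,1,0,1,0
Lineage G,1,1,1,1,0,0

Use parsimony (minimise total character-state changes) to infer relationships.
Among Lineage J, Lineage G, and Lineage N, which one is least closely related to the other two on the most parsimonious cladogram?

Character polarity is set by the outgroup: the derived state is whichever differs from the outgroup's state, so for Character 1, Character 2, Character 3, Character 5 the derived state is '0', and for the remaining characters it is '1'.
Character 1 (state '0') occurs in Lineage J and Lineage N but conflicts with the nesting implied by the other characters — most parsimoniously interpreted as homoplasy.
Character 2 (derived state '0') is shared by Lineage D and Lineage W — a synapomorphy uniting that clade.
Character 3 (derived state '0') is shared by Lineage A and Lineage N — a synapomorphy uniting that clade.
Only Lineage A, Lineage D, Lineage G, Lineage N, and Lineage W show the derived state '1' for Character 4, supporting them as a clade.
Character 5: derived state '0' in Lineage D, Lineage G, and Lineage W only — synapomorphy for {Lineage D, Lineage G, Lineage W}.
Character 6: derived state '1' in Lineage W only — an autapomorphy, so it tells us nothing about relationships among taxa.
Most parsimonious ingroup topology: (((Lineage A,Lineage N),((Lineage W,Lineage D),Lineage G)),Lineage J).
Lineage G and Lineage N share a more recent common ancestor with each other than either does with Lineage J, so Lineage J is the least closely related of the three.

Lineage J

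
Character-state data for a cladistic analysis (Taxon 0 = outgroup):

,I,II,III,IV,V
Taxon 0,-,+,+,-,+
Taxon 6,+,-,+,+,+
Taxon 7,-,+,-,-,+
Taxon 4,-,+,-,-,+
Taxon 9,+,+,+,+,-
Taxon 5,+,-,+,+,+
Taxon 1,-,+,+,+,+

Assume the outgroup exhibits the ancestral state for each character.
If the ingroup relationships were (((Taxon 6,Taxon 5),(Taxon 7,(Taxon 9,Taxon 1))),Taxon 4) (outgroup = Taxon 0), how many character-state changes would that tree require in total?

8

Map each character onto (((Taxon 6,Taxon 5),(Taxon 7,(Taxon 9,Taxon 1))),Taxon 4) (rooted by Taxon 0) and count the minimum state changes it requires (Fitch parsimony):
I: 2; II: 1; III: 2; IV: 2; V: 1.
Total tree length = 8.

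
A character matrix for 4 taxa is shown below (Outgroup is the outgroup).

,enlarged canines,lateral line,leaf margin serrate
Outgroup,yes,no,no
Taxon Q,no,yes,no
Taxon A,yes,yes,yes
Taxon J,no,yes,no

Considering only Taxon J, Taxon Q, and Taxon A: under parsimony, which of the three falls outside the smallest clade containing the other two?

Taxon A

Character polarity is set by the outgroup: the derived state is whichever differs from the outgroup's state, so for enlarged canines the derived state is 'no', and for the remaining characters it is 'yes'.
Only Taxon J and Taxon Q show the derived state 'no' for enlarged canines, supporting them as a clade.
All ingroup taxa share the derived state 'yes' for lateral line; it defines the ingroup but does not resolve relationships within it.
leaf margin serrate: derived state 'yes' in Taxon A only — an autapomorphy, so it tells us nothing about relationships among taxa.
Most parsimonious ingroup topology: ((Taxon Q,Taxon J),Taxon A).
Taxon Q and Taxon J share a more recent common ancestor with each other than either does with Taxon A, so Taxon A is the least closely related of the three.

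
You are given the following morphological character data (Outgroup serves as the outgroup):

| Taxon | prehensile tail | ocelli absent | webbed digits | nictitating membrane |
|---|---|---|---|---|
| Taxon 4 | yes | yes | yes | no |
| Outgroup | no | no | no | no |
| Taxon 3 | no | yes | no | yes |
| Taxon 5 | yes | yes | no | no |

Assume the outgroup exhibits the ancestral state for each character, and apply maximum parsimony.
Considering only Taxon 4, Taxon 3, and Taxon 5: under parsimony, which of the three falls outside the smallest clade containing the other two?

Taxon 3

The outgroup has state 'no' for every character, so 'yes' is the derived state throughout.
Only Taxon 4 and Taxon 5 show the derived state 'yes' for prehensile tail, supporting them as a clade.
ocelli absent (derived state 'yes') is shared by all ingroup taxa — unites the whole ingroup.
webbed digits (derived state 'yes') is unique to Taxon 4 (autapomorphy; uninformative for grouping).
nictitating membrane: derived state 'yes' in Taxon 3 only — an autapomorphy, so it tells us nothing about relationships among taxa.
Most parsimonious ingroup topology: (Taxon 3,(Taxon 4,Taxon 5)).
Taxon 5 and Taxon 4 share a more recent common ancestor with each other than either does with Taxon 3, so Taxon 3 is the least closely related of the three.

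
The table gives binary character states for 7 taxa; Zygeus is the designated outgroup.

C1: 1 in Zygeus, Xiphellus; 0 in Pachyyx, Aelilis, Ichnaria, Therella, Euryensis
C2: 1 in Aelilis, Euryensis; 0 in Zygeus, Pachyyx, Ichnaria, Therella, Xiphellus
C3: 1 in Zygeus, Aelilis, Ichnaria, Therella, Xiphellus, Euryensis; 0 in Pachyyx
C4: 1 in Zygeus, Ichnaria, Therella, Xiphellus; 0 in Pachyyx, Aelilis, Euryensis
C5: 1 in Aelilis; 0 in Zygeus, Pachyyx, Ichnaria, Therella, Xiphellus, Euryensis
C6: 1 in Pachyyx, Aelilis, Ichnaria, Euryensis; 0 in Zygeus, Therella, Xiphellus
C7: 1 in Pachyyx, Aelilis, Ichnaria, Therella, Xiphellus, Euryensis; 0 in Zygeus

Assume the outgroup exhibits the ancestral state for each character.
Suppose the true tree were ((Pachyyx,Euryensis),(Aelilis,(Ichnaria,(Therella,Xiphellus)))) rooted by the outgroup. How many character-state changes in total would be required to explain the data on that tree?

Map each character onto ((Pachyyx,Euryensis),(Aelilis,(Ichnaria,(Therella,Xiphellus)))) (rooted by Zygeus) and count the minimum state changes it requires (Fitch parsimony):
C1: 2; C2: 2; C3: 1; C4: 2; C5: 1; C6: 2; C7: 1.
Total tree length = 11.

11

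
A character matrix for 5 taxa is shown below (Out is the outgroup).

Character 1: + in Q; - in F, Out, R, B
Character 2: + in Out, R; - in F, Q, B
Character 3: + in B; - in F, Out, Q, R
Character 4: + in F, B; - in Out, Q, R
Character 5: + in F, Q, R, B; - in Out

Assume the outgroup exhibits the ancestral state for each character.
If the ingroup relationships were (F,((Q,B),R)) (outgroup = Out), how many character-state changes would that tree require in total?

7

Map each character onto (F,((Q,B),R)) (rooted by Out) and count the minimum state changes it requires (Fitch parsimony):
Character 1: 1; Character 2: 2; Character 3: 1; Character 4: 2; Character 5: 1.
Total tree length = 7.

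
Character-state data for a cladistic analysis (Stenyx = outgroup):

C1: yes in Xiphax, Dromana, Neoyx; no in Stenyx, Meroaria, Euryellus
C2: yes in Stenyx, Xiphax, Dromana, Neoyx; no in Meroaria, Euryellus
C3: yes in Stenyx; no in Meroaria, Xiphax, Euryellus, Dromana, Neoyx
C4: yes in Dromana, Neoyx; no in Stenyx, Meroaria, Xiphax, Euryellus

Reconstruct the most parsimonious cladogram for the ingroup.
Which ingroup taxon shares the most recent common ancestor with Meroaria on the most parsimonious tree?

Euryellus

Character polarity is set by the outgroup: the derived state is whichever differs from the outgroup's state, so for C2, C3 the derived state is 'no', and for the remaining characters it is 'yes'.
C1 (derived state 'yes') is shared by Dromana, Neoyx, and Xiphax — a synapomorphy uniting that clade.
C2: derived state 'no' in Euryellus and Meroaria only — synapomorphy for {Euryellus, Meroaria}.
C3 (derived state 'no') is shared by all ingroup taxa — unites the whole ingroup.
C4: derived state 'yes' in Dromana and Neoyx only — synapomorphy for {Dromana, Neoyx}.
Most parsimonious ingroup topology: ((Meroaria,Euryellus),(Xiphax,(Dromana,Neoyx))).
Meroaria and Euryellus form a cherry on this tree, so they are sister taxa.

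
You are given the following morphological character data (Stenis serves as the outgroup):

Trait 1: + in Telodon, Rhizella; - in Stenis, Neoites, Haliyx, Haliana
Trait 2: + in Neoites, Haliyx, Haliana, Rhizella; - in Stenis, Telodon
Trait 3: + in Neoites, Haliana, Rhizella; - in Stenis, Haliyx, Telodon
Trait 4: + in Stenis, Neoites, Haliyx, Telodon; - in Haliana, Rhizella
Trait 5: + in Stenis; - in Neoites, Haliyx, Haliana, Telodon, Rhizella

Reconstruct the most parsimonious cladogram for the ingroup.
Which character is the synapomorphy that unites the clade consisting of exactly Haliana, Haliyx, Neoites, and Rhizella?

Trait 2

Character polarity is set by the outgroup: the derived state is whichever differs from the outgroup's state, so for Trait 4, Trait 5 the derived state is '-', and for the remaining characters it is '+'.
Trait 1 groups Rhizella and Telodon, which is incompatible with the clades supported by the remaining characters; treating it as convergent (homoplasy) costs fewer steps than any alternative tree.
Trait 2: derived state '+' in Haliana, Haliyx, Neoites, and Rhizella only — synapomorphy for {Haliana, Haliyx, Neoites, Rhizella}.
Trait 3 (derived state '+') is shared by Haliana, Neoites, and Rhizella — a synapomorphy uniting that clade.
Trait 4: derived state '-' in Haliana and Rhizella only — synapomorphy for {Haliana, Rhizella}.
All ingroup taxa share the derived state '-' for Trait 5; it defines the ingroup but does not resolve relationships within it.
Most parsimonious ingroup topology: (((Neoites,(Haliana,Rhizella)),Haliyx),Telodon).
The clade {Haliana, Haliyx, Neoites, Rhizella} is supported by Trait 2: its derived state '+' occurs in exactly those taxa and in no other taxon (including the outgroup).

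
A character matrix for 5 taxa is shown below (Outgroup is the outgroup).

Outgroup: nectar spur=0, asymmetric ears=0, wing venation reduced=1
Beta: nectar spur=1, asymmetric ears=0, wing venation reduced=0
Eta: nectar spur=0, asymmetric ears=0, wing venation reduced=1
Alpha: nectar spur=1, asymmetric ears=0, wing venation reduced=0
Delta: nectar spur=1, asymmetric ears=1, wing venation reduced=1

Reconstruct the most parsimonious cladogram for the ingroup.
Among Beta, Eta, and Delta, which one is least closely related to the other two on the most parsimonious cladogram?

Eta

Character polarity is set by the outgroup: the derived state is whichever differs from the outgroup's state, so for wing venation reduced the derived state is '0', and for the remaining characters it is '1'.
nectar spur (derived state '1') is shared by Alpha, Beta, and Delta — a synapomorphy uniting that clade.
asymmetric ears (derived state '1') is unique to Delta (autapomorphy; uninformative for grouping).
Only Alpha and Beta show the derived state '0' for wing venation reduced, supporting them as a clade.
Most parsimonious ingroup topology: (((Beta,Alpha),Delta),Eta).
Delta and Beta share a more recent common ancestor with each other than either does with Eta, so Eta is the least closely related of the three.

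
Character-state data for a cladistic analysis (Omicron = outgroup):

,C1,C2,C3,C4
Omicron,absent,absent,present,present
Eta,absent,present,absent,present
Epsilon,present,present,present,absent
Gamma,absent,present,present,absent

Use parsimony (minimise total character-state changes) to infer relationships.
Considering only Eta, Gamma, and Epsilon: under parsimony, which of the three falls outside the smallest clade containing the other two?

Character polarity is set by the outgroup: the derived state is whichever differs from the outgroup's state, so for C3, C4 the derived state is 'absent', and for the remaining characters it is 'present'.
C1 (derived state 'present') is unique to Epsilon (autapomorphy; uninformative for grouping).
All ingroup taxa share the derived state 'present' for C2; it defines the ingroup but does not resolve relationships within it.
C3: derived state 'absent' in Eta only — an autapomorphy, so it tells us nothing about relationships among taxa.
C4: derived state 'absent' in Epsilon and Gamma only — synapomorphy for {Epsilon, Gamma}.
Most parsimonious ingroup topology: (Eta,(Epsilon,Gamma)).
Gamma and Epsilon share a more recent common ancestor with each other than either does with Eta, so Eta is the least closely related of the three.

Eta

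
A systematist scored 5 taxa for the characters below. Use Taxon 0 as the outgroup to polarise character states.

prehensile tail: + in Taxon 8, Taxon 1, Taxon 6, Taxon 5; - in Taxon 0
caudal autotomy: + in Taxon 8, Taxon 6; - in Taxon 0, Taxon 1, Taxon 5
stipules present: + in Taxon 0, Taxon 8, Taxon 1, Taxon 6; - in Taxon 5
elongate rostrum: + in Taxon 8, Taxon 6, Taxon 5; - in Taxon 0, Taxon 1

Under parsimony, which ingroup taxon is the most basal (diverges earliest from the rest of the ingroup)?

Taxon 1

Character polarity is set by the outgroup: the derived state is whichever differs from the outgroup's state, so for stipules present the derived state is '-', and for the remaining characters it is '+'.
All ingroup taxa share the derived state '+' for prehensile tail; it defines the ingroup but does not resolve relationships within it.
caudal autotomy (derived state '+') is shared by Taxon 6 and Taxon 8 — a synapomorphy uniting that clade.
stipules present (derived state '-') is unique to Taxon 5 (autapomorphy; uninformative for grouping).
elongate rostrum (derived state '+') is shared by Taxon 5, Taxon 6, and Taxon 8 — a synapomorphy uniting that clade.
Most parsimonious ingroup topology: (((Taxon 8,Taxon 6),Taxon 5),Taxon 1).
Taxon 1 is sister to the clade containing all other ingroup taxa, so it is the earliest-diverging (most basal) ingroup lineage.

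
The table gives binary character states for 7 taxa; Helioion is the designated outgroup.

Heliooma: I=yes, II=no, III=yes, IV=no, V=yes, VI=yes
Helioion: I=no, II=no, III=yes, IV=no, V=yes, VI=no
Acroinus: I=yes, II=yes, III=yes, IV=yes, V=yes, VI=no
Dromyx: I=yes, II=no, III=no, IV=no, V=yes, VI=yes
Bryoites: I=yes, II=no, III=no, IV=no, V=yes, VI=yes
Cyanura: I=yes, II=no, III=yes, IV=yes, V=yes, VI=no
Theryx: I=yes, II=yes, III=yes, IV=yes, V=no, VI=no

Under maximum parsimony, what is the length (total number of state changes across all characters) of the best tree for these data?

6

Character polarity is set by the outgroup: the derived state is whichever differs from the outgroup's state, so for III, V the derived state is 'no', and for the remaining characters it is 'yes'.
I (derived state 'yes') is shared by all ingroup taxa — unites the whole ingroup.
II: derived state 'yes' in Acroinus and Theryx only — synapomorphy for {Acroinus, Theryx}.
III: derived state 'no' in Bryoites and Dromyx only — synapomorphy for {Bryoites, Dromyx}.
IV (derived state 'yes') is shared by Acroinus, Cyanura, and Theryx — a synapomorphy uniting that clade.
V (derived state 'no') is unique to Theryx (autapomorphy; uninformative for grouping).
VI: derived state 'yes' in Bryoites, Dromyx, and Heliooma only — synapomorphy for {Bryoites, Dromyx, Heliooma}.
Most parsimonious ingroup topology: (((Theryx,Acroinus),Cyanura),((Bryoites,Dromyx),Heliooma)).
Changes per character on this tree: I: 1; II: 1; III: 1; IV: 1; V: 1; VI: 1.
Total = 6.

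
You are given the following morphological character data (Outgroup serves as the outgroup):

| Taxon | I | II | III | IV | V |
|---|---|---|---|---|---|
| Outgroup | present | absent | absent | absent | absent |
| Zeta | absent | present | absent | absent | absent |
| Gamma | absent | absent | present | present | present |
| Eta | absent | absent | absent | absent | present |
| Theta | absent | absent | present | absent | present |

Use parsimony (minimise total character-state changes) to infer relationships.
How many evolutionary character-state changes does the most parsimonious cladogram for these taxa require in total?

5

Character polarity is set by the outgroup: the derived state is whichever differs from the outgroup's state, so for I the derived state is 'absent', and for the remaining characters it is 'present'.
All ingroup taxa share the derived state 'absent' for I; it defines the ingroup but does not resolve relationships within it.
II: derived state 'present' in Zeta only — an autapomorphy, so it tells us nothing about relationships among taxa.
III: derived state 'present' in Gamma and Theta only — synapomorphy for {Gamma, Theta}.
IV: derived state 'present' in Gamma only — an autapomorphy, so it tells us nothing about relationships among taxa.
V: derived state 'present' in Eta, Gamma, and Theta only — synapomorphy for {Eta, Gamma, Theta}.
Most parsimonious ingroup topology: (Zeta,((Gamma,Theta),Eta)).
Changes per character on this tree: I: 1; II: 1; III: 1; IV: 1; V: 1.
Total = 5.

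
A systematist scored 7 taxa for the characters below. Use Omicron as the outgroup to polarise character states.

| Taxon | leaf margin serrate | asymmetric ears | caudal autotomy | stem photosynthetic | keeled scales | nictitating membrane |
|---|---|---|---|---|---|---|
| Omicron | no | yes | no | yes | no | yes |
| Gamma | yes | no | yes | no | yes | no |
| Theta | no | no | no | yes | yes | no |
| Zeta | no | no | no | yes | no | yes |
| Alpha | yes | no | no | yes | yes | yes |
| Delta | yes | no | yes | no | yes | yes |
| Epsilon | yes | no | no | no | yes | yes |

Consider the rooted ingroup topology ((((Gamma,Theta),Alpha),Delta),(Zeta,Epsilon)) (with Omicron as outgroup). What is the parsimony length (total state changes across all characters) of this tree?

Map each character onto ((((Gamma,Theta),Alpha),Delta),(Zeta,Epsilon)) (rooted by Omicron) and count the minimum state changes it requires (Fitch parsimony):
leaf margin serrate: 3; asymmetric ears: 1; caudal autotomy: 2; stem photosynthetic: 3; keeled scales: 2; nictitating membrane: 1.
Total tree length = 12.

12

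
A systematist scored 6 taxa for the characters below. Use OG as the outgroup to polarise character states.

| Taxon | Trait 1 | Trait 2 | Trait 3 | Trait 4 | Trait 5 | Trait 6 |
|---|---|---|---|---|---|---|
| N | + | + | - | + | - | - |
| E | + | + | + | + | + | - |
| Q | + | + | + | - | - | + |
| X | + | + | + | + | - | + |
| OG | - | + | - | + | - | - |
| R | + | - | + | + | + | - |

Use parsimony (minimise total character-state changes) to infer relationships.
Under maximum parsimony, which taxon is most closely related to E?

Character polarity is set by the outgroup: the derived state is whichever differs from the outgroup's state, so for Trait 2, Trait 4 the derived state is '-', and for the remaining characters it is '+'.
All ingroup taxa share the derived state '+' for Trait 1; it defines the ingroup but does not resolve relationships within it.
Trait 2 (derived state '-') is unique to R (autapomorphy; uninformative for grouping).
Trait 3 (derived state '+') is shared by E, Q, R, and X — a synapomorphy uniting that clade.
Trait 4 (derived state '-') is unique to Q (autapomorphy; uninformative for grouping).
Trait 5: derived state '+' in E and R only — synapomorphy for {E, R}.
Trait 6: derived state '+' in Q and X only — synapomorphy for {Q, X}.
Most parsimonious ingroup topology: (((X,Q),(E,R)),N).
E and R form a cherry on this tree, so they are sister taxa.

R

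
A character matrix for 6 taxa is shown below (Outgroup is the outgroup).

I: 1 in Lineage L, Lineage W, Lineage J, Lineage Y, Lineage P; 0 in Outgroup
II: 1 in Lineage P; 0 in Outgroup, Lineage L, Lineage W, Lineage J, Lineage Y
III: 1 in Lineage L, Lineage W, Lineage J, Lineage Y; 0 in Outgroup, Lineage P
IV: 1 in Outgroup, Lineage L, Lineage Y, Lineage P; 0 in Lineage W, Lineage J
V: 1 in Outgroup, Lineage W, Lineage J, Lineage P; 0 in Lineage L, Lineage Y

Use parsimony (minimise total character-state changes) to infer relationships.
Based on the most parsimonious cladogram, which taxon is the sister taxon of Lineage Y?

Lineage L

Character polarity is set by the outgroup: the derived state is whichever differs from the outgroup's state, so for IV, V the derived state is '0', and for the remaining characters it is '1'.
I (derived state '1') is shared by all ingroup taxa — unites the whole ingroup.
II (derived state '1') is unique to Lineage P (autapomorphy; uninformative for grouping).
Only Lineage J, Lineage L, Lineage W, and Lineage Y show the derived state '1' for III, supporting them as a clade.
Only Lineage J and Lineage W show the derived state '0' for IV, supporting them as a clade.
Only Lineage L and Lineage Y show the derived state '0' for V, supporting them as a clade.
Most parsimonious ingroup topology: (((Lineage L,Lineage Y),(Lineage W,Lineage J)),Lineage P).
Lineage Y and Lineage L form a cherry on this tree, so they are sister taxa.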